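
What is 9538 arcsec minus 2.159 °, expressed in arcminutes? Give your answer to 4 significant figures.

9538 arcsec = 158.967 arcmin and 2.159 ° = 129.540 arcmin.
158.967 − 129.540 ≈ 29.43 arcmin.

29.43 arcmin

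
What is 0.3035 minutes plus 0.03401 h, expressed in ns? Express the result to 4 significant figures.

1.406 × 10^11 ns

0.3035 min = 1.82100 × 10^10 ns and 0.03401 h = 1.22436 × 10^11 ns.
1.82100 × 10^10 + 1.22436 × 10^11 ≈ 1.406 × 10^11 ns.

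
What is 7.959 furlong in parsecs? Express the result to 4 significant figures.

5.189e-14 pc

1 furlong = 6.51941e-15 pc.
So 7.959 × 6.51941e-15 ≈ 5.189e-14 pc.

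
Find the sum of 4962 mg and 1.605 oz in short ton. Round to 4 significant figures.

4962 mg = 5.469669 × 10^-6 short ton and 1.605 oz = 5.015625 × 10^-5 short ton.
5.469669 × 10^-6 + 5.015625 × 10^-5 ≈ 5.563 × 10^-5 short ton.

5.563 × 10^-5 short tons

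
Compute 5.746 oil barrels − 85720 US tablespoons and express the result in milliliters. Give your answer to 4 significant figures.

5.746 bbl = 913541 mL and 85720 US tbsp = 1.26752e+6 mL.
913541 − 1.26752e+6 ≈ -354000 mL.

-354000 mL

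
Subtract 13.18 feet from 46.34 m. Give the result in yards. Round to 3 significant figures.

46.3 yards

46.34 m = 50.6780 yd and 13.18 ft = 4.39333 yd.
50.6780 − 4.39333 ≈ 46.3 yd.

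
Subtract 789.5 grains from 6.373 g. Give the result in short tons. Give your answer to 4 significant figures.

-4.937 × 10^-5 short ton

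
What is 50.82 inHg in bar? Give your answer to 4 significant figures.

1 inch of mercury = 0.0338639 bar.
Then 50.82 × 0.0338639 ≈ 1.721 bar.

1.721 bar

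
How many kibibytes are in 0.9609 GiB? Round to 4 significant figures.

1 GiB = 1.04858 × 10^6 kibibytes.
0.9609 × 1.04858 × 10^6 ≈ 1.008 × 10^6 KiB.

1.008 × 10^6 KiB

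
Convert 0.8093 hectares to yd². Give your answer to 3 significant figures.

1 ha = 11959.9 yd².
So 0.8093 × 11959.9 ≈ 9680 yd².

9680 yd²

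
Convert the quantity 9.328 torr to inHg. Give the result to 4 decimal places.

0.3672 inches of mercury

1 torr = 0.0393701 inHg.
9.328 × 0.0393701 ≈ 0.3672 inHg.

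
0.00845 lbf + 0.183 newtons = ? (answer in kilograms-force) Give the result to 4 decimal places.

0.0225 kgf

0.00845 lbf = 0.00383286 kgf and 0.183 N = 0.0186608 kgf.
0.00383286 + 0.0186608 ≈ 0.0225 kgf.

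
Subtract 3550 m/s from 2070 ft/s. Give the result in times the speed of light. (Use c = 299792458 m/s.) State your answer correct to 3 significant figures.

-9.74e-6 c

2070 ft/s = 2.10458e-6 c and 3550 m/s = 1.18415e-5 c.
2.10458e-6 − 1.18415e-5 ≈ -9.74e-6 c.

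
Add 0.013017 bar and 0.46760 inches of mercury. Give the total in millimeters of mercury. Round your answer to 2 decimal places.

0.013017 bar = 9.76355 mmHg and 0.46760 inHg = 11.8770 mmHg.
9.76355 + 11.8770 ≈ 21.64 mmHg.

21.64 mmHg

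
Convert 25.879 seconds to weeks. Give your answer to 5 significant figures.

4.2789 × 10^-5 weeks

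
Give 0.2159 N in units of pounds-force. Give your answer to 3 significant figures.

1 N = 0.224809 lbf.
0.2159 × 0.224809 ≈ 0.0485 lbf.

0.0485 pounds-force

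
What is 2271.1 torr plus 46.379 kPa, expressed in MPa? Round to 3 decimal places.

2271.1 torr = 0.302788 MPa and 46.379 kPa = 0.0463790 MPa.
0.302788 + 0.0463790 ≈ 0.349 MPa.

0.349 MPa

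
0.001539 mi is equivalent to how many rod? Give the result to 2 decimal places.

0.49 rod

1 mi = 320.000 rod.
Thus 0.001539 × 320.000 ≈ 0.49 rod.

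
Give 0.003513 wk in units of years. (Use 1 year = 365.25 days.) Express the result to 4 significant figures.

1 wk = 0.0191650 years.
Then 0.003513 × 0.0191650 ≈ 6.733 × 10^-5 yr.

6.733 × 10^-5 yr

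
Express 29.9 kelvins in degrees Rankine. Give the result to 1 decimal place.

53.8 °R

°R = K × 9/5.
Applying the formula gives 53.8 °R.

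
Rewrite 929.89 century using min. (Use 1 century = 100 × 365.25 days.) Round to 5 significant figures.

4.8908e+10 min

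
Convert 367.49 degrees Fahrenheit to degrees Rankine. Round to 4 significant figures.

°R = °F + 459.67.
Applying the formula gives 827.2 °R.

827.2 °R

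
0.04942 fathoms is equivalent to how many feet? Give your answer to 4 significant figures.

0.2965 feet

1 fathom = 6.00000 ft.
So 0.04942 × 6.00000 ≈ 0.2965 ft.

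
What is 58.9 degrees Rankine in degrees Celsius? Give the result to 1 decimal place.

-240.4 degrees Celsius

°R = (°C + 273.15) × 9/5.
Applying the formula gives -240.4 °C.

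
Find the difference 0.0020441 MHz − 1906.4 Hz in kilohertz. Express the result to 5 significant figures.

0.13770 kilohertz

0.0020441 MHz = 2.04410 kHz and 1906.4 Hz = 1.90640 kHz.
2.04410 − 1.90640 ≈ 0.13770 kHz.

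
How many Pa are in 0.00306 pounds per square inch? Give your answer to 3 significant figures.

1 pound per square inch = 6894.76 pascals.
Then 0.00306 × 6894.76 ≈ 21.1 Pa.

21.1 Pa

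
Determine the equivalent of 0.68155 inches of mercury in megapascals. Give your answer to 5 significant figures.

0.0023080 megapascals

1 inch of mercury = 0.00338639 MPa.
Then 0.68155 × 0.00338639 ≈ 0.0023080 MPa.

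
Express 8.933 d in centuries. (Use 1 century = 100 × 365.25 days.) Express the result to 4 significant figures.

1 day = 2.73785 × 10^-5 century.
Then 8.933 × 2.73785 × 10^-5 ≈ 0.0002446 century.

0.0002446 centuries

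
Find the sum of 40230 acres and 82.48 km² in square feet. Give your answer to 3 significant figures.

2.64 × 10^9 square feet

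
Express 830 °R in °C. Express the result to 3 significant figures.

188 °C

°R = (°C + 273.15) × 9/5.
Applying the formula gives 188 °C.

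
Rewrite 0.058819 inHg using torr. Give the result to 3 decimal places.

1 inHg = 25.4000 torr.
0.058819 × 25.4000 ≈ 1.494 torr.

1.494 torr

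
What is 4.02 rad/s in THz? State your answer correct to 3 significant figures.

1 rad/s = 1.59155 × 10^-13 terahertz.
So 4.02 × 1.59155 × 10^-13 ≈ 6.40 × 10^-13 THz.

6.40 × 10^-13 terahertz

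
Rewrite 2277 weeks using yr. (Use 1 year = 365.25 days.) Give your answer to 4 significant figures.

43.64 yr

1 wk = 0.0191650 years.
So 2277 × 0.0191650 ≈ 43.64 yr.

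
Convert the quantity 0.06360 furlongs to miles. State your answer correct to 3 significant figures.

1 furlong = 0.125000 mi.
Then 0.06360 × 0.125000 ≈ 0.00795 mi.

0.00795 mi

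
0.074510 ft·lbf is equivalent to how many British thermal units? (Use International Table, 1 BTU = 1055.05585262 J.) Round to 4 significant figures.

1 foot-pound = 0.00128507 BTU.
So 0.074510 × 0.00128507 ≈ 9.575 × 10^-5 BTU.

9.575 × 10^-5 BTU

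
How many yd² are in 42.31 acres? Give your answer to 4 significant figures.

1 acre = 4840.00 yd².
Then 42.31 × 4840.00 ≈ 204800 yd².

204800 square yards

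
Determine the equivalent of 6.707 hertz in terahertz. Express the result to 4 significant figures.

6.707e-12 THz

1 hertz = 1.00000e-12 terahertz.
Then 6.707 × 1.00000e-12 ≈ 6.707e-12 THz.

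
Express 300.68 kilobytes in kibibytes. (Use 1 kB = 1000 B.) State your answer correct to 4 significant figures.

1 kB = 0.9765625 KiB.
Then 300.68 × 0.9765625 ≈ 293.6 KiB.

293.6 KiB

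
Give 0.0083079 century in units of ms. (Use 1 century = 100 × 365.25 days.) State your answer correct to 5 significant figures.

1 century = 3.15576e+12 milliseconds.
Thus 0.0083079 × 3.15576e+12 ≈ 2.6218e+10 ms.

2.6218e+10 ms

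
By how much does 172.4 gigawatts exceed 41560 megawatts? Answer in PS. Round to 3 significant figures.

1.78e+8 metric horsepower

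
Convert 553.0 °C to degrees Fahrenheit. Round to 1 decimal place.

1027.4 degrees Fahrenheit

°F = °C × 9/5 + 32.
Applying the formula gives 1027.4 °F.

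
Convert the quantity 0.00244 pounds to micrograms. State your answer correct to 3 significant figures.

1.11 × 10^6 micrograms

1 pound = 4.53592 × 10^8 μg.
0.00244 × 4.53592 × 10^8 ≈ 1.11 × 10^6 μg.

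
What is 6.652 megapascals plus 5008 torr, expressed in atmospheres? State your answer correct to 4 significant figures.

72.24 atm

6.652 MPa = 65.6501 atm and 5008 torr = 6.58947 atm.
65.6501 + 6.58947 ≈ 72.24 atm.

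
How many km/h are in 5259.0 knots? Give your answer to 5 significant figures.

9739.7 km/h

1 knot = 1.85200 km/h.
Then 5259.0 × 1.85200 ≈ 9739.7 km/h.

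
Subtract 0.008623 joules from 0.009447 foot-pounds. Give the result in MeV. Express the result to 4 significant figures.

2.612 × 10^10 MeV

0.009447 ft·lbf = 7.99438 × 10^10 MeV and 0.008623 J = 5.38205 × 10^10 MeV.
7.99438 × 10^10 − 5.38205 × 10^10 ≈ 2.612 × 10^10 MeV.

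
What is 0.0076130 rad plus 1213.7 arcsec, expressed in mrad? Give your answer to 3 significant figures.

0.0076130 rad = 7.61300 mrad and 1213.7 arcsec = 5.88418 mrad.
7.61300 + 5.88418 ≈ 13.5 mrad.

13.5 mrad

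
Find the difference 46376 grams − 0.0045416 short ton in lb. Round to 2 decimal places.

46376 g = 102.242 lb and 0.0045416 short ton = 9.08320 lb.
102.242 − 9.08320 ≈ 93.16 lb.

93.16 pounds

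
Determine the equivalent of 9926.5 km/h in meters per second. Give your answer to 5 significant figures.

2757.4 m/s

1 kilometer per hour = 0.277778 meters per second.
Then 9926.5 × 0.277778 ≈ 2757.4 m/s.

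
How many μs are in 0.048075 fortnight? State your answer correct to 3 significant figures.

1 fortnight = 1.20960 × 10^12 μs.
So 0.048075 × 1.20960 × 10^12 ≈ 5.82 × 10^10 μs.

5.82 × 10^10 microseconds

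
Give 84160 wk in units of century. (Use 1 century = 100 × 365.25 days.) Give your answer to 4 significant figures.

16.13 centuries

1 wk = 0.000191650 centuries.
84160 × 0.000191650 ≈ 16.13 century.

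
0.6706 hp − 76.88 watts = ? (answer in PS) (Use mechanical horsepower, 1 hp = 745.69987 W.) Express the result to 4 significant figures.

0.6706 hp = 0.679901 PS and 76.88 W = 0.104528 PS.
0.679901 − 0.104528 ≈ 0.5754 PS.

0.5754 metric horsepower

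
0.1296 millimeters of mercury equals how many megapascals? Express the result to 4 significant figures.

1.728e-5 MPa

1 millimeter of mercury = 0.000133322 MPa.
Then 0.1296 × 0.000133322 ≈ 1.728e-5 MPa.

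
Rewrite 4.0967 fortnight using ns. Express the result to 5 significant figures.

4.9554 × 10^15 ns

1 fortnight = 1.20960 × 10^15 nanoseconds.
So 4.0967 × 1.20960 × 10^15 ≈ 4.9554 × 10^15 ns.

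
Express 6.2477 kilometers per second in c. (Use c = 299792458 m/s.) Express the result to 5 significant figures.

2.0840e-5 c

1 km/s = 3.33564e-6 c.
6.2477 × 3.33564e-6 ≈ 2.0840e-5 c.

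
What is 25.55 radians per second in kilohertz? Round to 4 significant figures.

0.004066 kHz

1 rad/s = 0.000159155 kHz.
25.55 × 0.000159155 ≈ 0.004066 kHz.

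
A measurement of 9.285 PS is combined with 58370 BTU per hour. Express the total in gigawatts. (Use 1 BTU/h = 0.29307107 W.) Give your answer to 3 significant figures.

9.285 PS = 6.82911e-6 GW and 58370 BTU/h = 1.71066e-5 GW.
6.82911e-6 + 1.71066e-5 ≈ 2.39e-5 GW.

2.39e-5 GW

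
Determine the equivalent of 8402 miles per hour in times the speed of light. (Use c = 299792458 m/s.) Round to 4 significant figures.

1 mile per hour = 1.49116e-9 times the speed of light.
Then 8402 × 1.49116e-9 ≈ 1.253e-5 c.

1.253e-5 c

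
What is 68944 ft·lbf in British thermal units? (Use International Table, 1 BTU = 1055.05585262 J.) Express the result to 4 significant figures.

1 ft·lbf = 0.00128507 British thermal units.
Thus 68944 × 0.00128507 ≈ 88.60 BTU.

88.60 BTU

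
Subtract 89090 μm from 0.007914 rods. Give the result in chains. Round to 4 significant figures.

-0.002450 chains

0.007914 rod = 0.00197850 chain and 89090 μm = 0.00442864 chain.
0.00197850 − 0.00442864 ≈ -0.002450 chain.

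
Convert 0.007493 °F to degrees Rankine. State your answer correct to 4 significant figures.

459.7 degrees Rankine

°R = °F + 459.67.
Applying the formula gives 459.7 °R.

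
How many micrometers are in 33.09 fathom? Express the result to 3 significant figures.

6.05 × 10^7 micrometers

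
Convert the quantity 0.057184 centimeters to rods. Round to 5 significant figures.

1 centimeter = 0.00198839 rod.
So 0.057184 × 0.00198839 ≈ 0.00011370 rod.

0.00011370 rods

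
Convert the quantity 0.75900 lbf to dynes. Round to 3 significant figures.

338000 dyn

1 lbf = 444822 dynes.
Then 0.75900 × 444822 ≈ 338000 dyn.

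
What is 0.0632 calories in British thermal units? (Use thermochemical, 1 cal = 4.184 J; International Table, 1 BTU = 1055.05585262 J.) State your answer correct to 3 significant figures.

0.000251 BTU

1 cal = 0.00396567 BTU.
Then 0.0632 × 0.00396567 ≈ 0.000251 BTU.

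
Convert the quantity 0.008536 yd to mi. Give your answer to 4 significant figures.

4.850e-6 mi

1 yard = 0.000568182 mi.
So 0.008536 × 0.000568182 ≈ 4.850e-6 mi.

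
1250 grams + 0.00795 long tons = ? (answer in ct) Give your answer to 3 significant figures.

46600 carats

1250 g = 6250.00 ct and 0.00795 long ton = 40387.9 ct.
6250.00 + 40387.9 ≈ 46600 ct.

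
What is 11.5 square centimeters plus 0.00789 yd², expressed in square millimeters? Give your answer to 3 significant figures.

11.5 cm² = 1150.00 mm² and 0.00789 yd² = 6597.04 mm².
1150.00 + 6597.04 ≈ 7750 mm².

7750 mm²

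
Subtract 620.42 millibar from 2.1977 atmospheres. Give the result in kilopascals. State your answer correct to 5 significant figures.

160.64 kPa

2.1977 atm = 222.682 kPa and 620.42 mbar = 62.0420 kPa.
222.682 − 62.0420 ≈ 160.64 kPa.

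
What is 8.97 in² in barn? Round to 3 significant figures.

1 in² = 6.45160 × 10^24 barn.
Then 8.97 × 6.45160 × 10^24 ≈ 5.79 × 10^25 barn.

5.79 × 10^25 barns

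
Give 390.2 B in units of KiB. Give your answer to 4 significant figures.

1 B = 0.0009765625 kibibytes.
So 390.2 × 0.0009765625 ≈ 0.3811 KiB.

0.3811 kibibytes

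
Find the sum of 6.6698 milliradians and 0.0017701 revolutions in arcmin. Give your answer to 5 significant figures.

61.163 arcmin

6.6698 mrad = 22.9291 arcmin and 0.0017701 rev = 38.2342 arcmin.
22.9291 + 38.2342 ≈ 61.163 arcmin.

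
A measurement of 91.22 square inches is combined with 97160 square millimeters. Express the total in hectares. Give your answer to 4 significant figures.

1.560e-5 ha

91.22 in² = 5.88515e-6 ha and 97160 mm² = 9.71600e-6 ha.
5.88515e-6 + 9.71600e-6 ≈ 1.560e-5 ha.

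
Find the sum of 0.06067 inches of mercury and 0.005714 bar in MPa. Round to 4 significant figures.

0.0007769 MPa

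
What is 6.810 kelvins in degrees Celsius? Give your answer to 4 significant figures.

K = °C + 273.15.
Applying the formula gives -266.3 °C.

-266.3 degrees Celsius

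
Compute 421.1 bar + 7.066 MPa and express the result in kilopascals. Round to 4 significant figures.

49180 kilopascals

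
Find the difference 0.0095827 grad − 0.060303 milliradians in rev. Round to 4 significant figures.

1.436 × 10^-5 revolutions

0.0095827 grad = 2.395675 × 10^-5 rev and 0.060303 mrad = 9.597521 × 10^-6 rev.
2.395675 × 10^-5 − 9.597521 × 10^-6 ≈ 1.436 × 10^-5 rev.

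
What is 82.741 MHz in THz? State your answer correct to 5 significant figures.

8.2741 × 10^-5 terahertz

1 MHz = 1.00000 × 10^-6 terahertz.
Thus 82.741 × 1.00000 × 10^-6 ≈ 8.2741 × 10^-5 THz.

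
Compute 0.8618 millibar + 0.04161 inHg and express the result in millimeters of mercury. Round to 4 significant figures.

0.8618 mbar = 0.646403 mmHg and 0.04161 inHg = 1.05689 mmHg.
0.646403 + 1.05689 ≈ 1.703 mmHg.

1.703 mmHg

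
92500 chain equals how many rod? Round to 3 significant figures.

1 chain = 4.00000 rods.
92500 × 4.00000 ≈ 370000 rod.

370000 rods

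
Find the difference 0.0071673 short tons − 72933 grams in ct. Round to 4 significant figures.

-332200 ct

0.0071673 short ton = 32510.3 ct and 72933 g = 364665 ct.
32510.3 − 364665 ≈ -332200 ct.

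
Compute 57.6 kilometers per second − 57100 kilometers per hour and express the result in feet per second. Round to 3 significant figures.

57.6 km/s = 188976 ft/s and 57100 km/h = 52037.8 ft/s.
188976 − 52037.8 ≈ 137000 ft/s.

137000 ft/s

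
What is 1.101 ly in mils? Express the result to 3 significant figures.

4.10e+20 mil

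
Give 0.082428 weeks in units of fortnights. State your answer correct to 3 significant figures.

0.0412 fortnight

1 week = 0.500000 fortnights.
Thus 0.082428 × 0.500000 ≈ 0.0412 fortnight.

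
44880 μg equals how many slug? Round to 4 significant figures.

1 microgram = 6.85218 × 10^-11 slugs.
So 44880 × 6.85218 × 10^-11 ≈ 3.075 × 10^-6 slug.

3.075 × 10^-6 slugs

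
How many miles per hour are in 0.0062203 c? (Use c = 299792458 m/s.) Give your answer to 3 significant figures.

1 c = 6.70617 × 10^8 mph.
0.0062203 × 6.70617 × 10^8 ≈ 4.17 × 10^6 mph.

4.17 × 10^6 mph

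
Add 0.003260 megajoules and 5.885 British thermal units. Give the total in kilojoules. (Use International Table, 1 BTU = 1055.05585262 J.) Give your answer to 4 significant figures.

9.469 kJ

0.003260 MJ = 3.26000 kJ and 5.885 BTU = 6.20900 kJ.
3.26000 + 6.20900 ≈ 9.469 kJ.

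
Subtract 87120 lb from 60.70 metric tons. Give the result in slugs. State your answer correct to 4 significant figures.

1451 slug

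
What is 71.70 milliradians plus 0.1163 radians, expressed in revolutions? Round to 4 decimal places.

71.70 mrad = 0.0114114 rev and 0.1163 rad = 0.0185097 rev.
0.0114114 + 0.0185097 ≈ 0.0299 rev.

0.0299 revolutions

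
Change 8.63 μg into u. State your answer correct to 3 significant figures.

1 microgram = 6.02214 × 10^17 atomic mass units.
Thus 8.63 × 6.02214 × 10^17 ≈ 5.20 × 10^18 u.

5.20 × 10^18 atomic mass units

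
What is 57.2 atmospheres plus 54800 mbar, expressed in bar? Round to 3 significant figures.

113 bar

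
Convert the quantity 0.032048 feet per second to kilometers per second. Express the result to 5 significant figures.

9.7682e-6 kilometers per second

1 foot per second = 0.000304800 km/s.
So 0.032048 × 0.000304800 ≈ 9.7682e-6 km/s.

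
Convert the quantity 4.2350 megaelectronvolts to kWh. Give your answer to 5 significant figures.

1 MeV = 4.45049 × 10^-20 kilowatt-hours.
Then 4.2350 × 4.45049 × 10^-20 ≈ 1.8848 × 10^-19 kWh.

1.8848 × 10^-19 kWh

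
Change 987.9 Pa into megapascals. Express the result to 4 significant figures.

1 Pa = 1.00000 × 10^-6 megapascals.
Then 987.9 × 1.00000 × 10^-6 ≈ 0.0009879 MPa.

0.0009879 MPa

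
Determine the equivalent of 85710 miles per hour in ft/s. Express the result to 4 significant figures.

125700 ft/s

1 mph = 1.46667 feet per second.
85710 × 1.46667 ≈ 125700 ft/s.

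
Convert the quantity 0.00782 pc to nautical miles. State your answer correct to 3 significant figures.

1 parsec = 1.66613e+13 nmi.
So 0.00782 × 1.66613e+13 ≈ 1.30e+11 nmi.

1.30e+11 nautical miles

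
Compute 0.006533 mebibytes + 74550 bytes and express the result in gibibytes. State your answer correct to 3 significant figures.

0.006533 MiB = 6.37988 × 10^-6 GiB and 74550 B = 6.94301 × 10^-5 GiB.
6.37988 × 10^-6 + 6.94301 × 10^-5 ≈ 7.58 × 10^-5 GiB.

7.58 × 10^-5 GiB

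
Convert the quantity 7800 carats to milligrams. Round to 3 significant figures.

1 carat = 200.000 milligrams.
Then 7800 × 200.000 ≈ 1.56 × 10^6 mg.

1.56 × 10^6 milligrams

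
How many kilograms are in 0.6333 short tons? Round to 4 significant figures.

1 short ton = 907.185 kg.
Thus 0.6333 × 907.185 ≈ 574.5 kg.

574.5 kg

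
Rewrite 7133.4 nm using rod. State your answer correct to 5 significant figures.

1.4184e-6 rod

1 nanometer = 1.98839e-10 rods.
Thus 7133.4 × 1.98839e-10 ≈ 1.4184e-6 rod.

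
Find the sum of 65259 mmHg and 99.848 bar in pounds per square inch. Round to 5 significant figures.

65259 mmHg = 1261.90 psi and 99.848 bar = 1448.17 psi.
1261.90 + 1448.17 ≈ 2710.1 psi.

2710.1 pounds per square inch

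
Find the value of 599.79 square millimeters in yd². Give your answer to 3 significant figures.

0.000717 yd²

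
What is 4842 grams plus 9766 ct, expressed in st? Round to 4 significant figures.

1.070 st

4842 g = 0.762484 st and 9766 ct = 0.307576 st.
0.762484 + 0.307576 ≈ 1.070 st.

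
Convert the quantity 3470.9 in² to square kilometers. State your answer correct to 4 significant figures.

1 square inch = 6.45160 × 10^-10 km².
Thus 3470.9 × 6.45160 × 10^-10 ≈ 2.239 × 10^-6 km².

2.239 × 10^-6 square kilometers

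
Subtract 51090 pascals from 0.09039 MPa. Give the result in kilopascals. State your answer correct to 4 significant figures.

0.09039 MPa = 90.3900 kPa and 51090 Pa = 51.0900 kPa.
90.3900 − 51.0900 ≈ 39.30 kPa.

39.30 kPa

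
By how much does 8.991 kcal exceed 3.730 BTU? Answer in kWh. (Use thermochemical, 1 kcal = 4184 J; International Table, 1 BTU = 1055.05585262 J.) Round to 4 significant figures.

0.009356 kilowatt-hours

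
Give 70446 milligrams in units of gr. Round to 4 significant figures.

1 mg = 0.0154324 grains.
Thus 70446 × 0.0154324 ≈ 1087 gr.

1087 gr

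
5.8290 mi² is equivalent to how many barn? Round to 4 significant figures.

1.510 × 10^35 barn

1 mi² = 2.58999 × 10^34 barn.
Thus 5.8290 × 2.58999 × 10^34 ≈ 1.510 × 10^35 barn.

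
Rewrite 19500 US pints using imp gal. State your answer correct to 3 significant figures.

2030 imperial gallons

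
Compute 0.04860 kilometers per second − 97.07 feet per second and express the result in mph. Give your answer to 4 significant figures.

42.53 miles per hour

0.04860 km/s = 108.715 mph and 97.07 ft/s = 66.1841 mph.
108.715 − 66.1841 ≈ 42.53 mph.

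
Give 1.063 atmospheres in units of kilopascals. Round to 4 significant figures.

107.7 kilopascals

1 atm = 101.325 kPa.
So 1.063 × 101.325 ≈ 107.7 kPa.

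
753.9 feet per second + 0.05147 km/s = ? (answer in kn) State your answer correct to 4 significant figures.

546.7 knots

753.9 ft/s = 446.674 kn and 0.05147 km/s = 100.050 kn.
446.674 + 100.050 ≈ 546.7 kn.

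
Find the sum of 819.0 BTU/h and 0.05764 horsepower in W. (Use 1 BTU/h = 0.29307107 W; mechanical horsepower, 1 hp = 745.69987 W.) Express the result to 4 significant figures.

283.0 watts

819.0 BTU/h = 240.025 W and 0.05764 hp = 42.9821 W.
240.025 + 42.9821 ≈ 283.0 W.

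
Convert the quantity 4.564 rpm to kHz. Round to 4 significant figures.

7.607 × 10^-5 kHz

1 rpm = 1.66667 × 10^-5 kHz.
Thus 4.564 × 1.66667 × 10^-5 ≈ 7.607 × 10^-5 kHz.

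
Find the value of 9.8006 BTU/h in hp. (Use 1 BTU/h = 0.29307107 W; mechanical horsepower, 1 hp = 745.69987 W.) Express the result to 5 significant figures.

1 BTU/h = 0.000393015 horsepower.
Then 9.8006 × 0.000393015 ≈ 0.0038518 hp.

0.0038518 hp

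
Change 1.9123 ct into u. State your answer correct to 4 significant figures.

1 ct = 1.20443e+23 u.
Then 1.9123 × 1.20443e+23 ≈ 2.303e+23 u.

2.303e+23 u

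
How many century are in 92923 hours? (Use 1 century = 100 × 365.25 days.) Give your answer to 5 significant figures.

1 h = 1.14077e-6 centuries.
So 92923 × 1.14077e-6 ≈ 0.10600 century.

0.10600 centuries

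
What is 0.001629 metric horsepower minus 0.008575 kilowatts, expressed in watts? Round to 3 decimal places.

-7.377 W

0.001629 PS = 1.19813 W and 0.008575 kW = 8.57500 W.
1.19813 − 8.57500 ≈ -7.377 W.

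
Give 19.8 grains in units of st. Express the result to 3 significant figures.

0.000202 st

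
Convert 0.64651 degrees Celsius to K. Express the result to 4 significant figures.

273.8 kelvins

K = °C + 273.15.
Applying the formula gives 273.8 K.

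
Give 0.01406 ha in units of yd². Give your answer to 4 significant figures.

168.2 square yards

1 ha = 11959.9 square yards.
0.01406 × 11959.9 ≈ 168.2 yd².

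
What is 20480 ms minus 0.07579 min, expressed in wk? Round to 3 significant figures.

20480 ms = 3.38624 × 10^-5 wk and 0.07579 min = 7.51885 × 10^-6 wk.
3.38624 × 10^-5 − 7.51885 × 10^-6 ≈ 2.63 × 10^-5 wk.

2.63 × 10^-5 weeks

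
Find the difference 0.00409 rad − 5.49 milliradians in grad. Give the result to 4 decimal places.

-0.0891 gradians

0.00409 rad = 0.260377 grad and 5.49 mrad = 0.349504 grad.
0.260377 − 0.349504 ≈ -0.0891 grad.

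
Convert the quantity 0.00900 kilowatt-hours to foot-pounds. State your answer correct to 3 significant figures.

23900 foot-pounds

1 kWh = 2.65522e+6 foot-pounds.
Then 0.00900 × 2.65522e+6 ≈ 23900 ft·lbf.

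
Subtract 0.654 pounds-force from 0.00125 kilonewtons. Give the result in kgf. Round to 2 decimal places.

0.00125 kN = 0.127465 kgf and 0.654 lbf = 0.296649 kgf.
0.127465 − 0.296649 ≈ -0.17 kgf.

-0.17 kgf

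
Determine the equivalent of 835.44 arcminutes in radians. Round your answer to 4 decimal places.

1 arcmin = 0.000290888 rad.
So 835.44 × 0.000290888 ≈ 0.2430 rad.

0.2430 radians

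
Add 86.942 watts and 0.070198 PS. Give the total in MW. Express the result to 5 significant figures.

0.00013857 MW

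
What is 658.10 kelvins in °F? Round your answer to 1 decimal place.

K = (°F + 459.67) × 5/9.
Applying the formula gives 724.9 °F.

724.9 °F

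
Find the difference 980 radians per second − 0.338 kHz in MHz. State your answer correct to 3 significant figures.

-0.000182 MHz

980 rad/s = 0.000155972 MHz and 0.338 kHz = 0.000338000 MHz.
0.000155972 − 0.000338000 ≈ -0.000182 MHz.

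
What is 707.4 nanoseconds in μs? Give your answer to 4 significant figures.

0.7074 μs

1 ns = 0.00100000 microseconds.
Then 707.4 × 0.00100000 ≈ 0.7074 μs.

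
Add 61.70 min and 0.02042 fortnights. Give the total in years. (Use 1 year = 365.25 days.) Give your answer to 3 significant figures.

61.70 min = 0.000117309 yr and 0.02042 fortnight = 0.000782697 yr.
0.000117309 + 0.000782697 ≈ 0.000900 yr.

0.000900 yr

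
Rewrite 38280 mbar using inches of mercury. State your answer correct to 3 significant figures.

1130 inHg

1 mbar = 0.0295300 inHg.
Then 38280 × 0.0295300 ≈ 1130 inHg.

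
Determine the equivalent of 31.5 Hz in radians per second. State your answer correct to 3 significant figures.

1 hertz = 6.28319 radians per second.
Thus 31.5 × 6.28319 ≈ 198 rad/s.

198 rad/s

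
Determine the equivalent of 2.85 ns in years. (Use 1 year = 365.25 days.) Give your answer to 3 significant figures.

9.03 × 10^-17 yr

1 nanosecond = 3.16881 × 10^-17 years.
Then 2.85 × 3.16881 × 10^-17 ≈ 9.03 × 10^-17 yr.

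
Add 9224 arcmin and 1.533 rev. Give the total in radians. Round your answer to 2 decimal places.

12.32 radians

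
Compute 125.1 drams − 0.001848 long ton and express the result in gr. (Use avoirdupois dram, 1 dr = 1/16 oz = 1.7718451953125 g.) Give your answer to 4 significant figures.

-25560 gr

125.1 dr = 3420.70 gr and 0.001848 long ton = 28976.6 gr.
3420.70 − 28976.6 ≈ -25560 gr.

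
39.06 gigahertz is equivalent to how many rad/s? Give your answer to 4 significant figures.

2.454e+11 rad/s

1 gigahertz = 6.28319e+9 radians per second.
Then 39.06 × 6.28319e+9 ≈ 2.454e+11 rad/s.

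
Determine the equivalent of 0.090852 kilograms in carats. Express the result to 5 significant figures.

1 kilogram = 5000.00 carats.
Thus 0.090852 × 5000.00 ≈ 454.26 ct.

454.26 ct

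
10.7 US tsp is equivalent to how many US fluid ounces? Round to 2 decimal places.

1.78 US fl oz

1 US tsp = 0.166667 US fluid ounces.
Thus 10.7 × 0.166667 ≈ 1.78 US fl oz.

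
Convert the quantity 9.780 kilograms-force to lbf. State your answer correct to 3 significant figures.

21.6 lbf

1 kgf = 2.20462 lbf.
9.780 × 2.20462 ≈ 21.6 lbf.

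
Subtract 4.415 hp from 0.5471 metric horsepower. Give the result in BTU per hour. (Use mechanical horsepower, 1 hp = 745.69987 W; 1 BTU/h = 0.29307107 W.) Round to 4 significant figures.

-9861 BTU/h

0.5471 PS = 1373.02 BTU/h and 4.415 hp = 11233.7 BTU/h.
1373.02 − 11233.7 ≈ -9861 BTU/h.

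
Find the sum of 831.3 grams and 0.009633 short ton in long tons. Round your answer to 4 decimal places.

831.3 g = 0.000818171 long ton and 0.009633 short ton = 0.00860089 long ton.
0.000818171 + 0.00860089 ≈ 0.0094 long ton.

0.0094 long ton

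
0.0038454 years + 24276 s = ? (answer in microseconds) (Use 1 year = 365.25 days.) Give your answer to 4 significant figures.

1.456 × 10^11 μs

0.0038454 yr = 1.21352 × 10^11 μs and 24276 s = 2.42760 × 10^10 μs.
1.21352 × 10^11 + 2.42760 × 10^10 ≈ 1.456 × 10^11 μs.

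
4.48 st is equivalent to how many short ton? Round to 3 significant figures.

1 stone = 0.00700000 short tons.
Then 4.48 × 0.00700000 ≈ 0.0314 short ton.

0.0314 short ton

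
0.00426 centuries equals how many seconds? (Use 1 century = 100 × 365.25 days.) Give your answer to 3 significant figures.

1.34 × 10^7 s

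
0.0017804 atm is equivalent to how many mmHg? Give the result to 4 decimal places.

1.3531 millimeters of mercury

1 atmosphere = 760.000 mmHg.
Thus 0.0017804 × 760.000 ≈ 1.3531 mmHg.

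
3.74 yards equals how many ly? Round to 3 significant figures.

1 yard = 9.66522 × 10^-17 light-years.
3.74 × 9.66522 × 10^-17 ≈ 3.61 × 10^-16 ly.

3.61 × 10^-16 light-years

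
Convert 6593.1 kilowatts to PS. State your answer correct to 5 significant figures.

8964.1 PS

1 kilowatt = 1.35962 PS.
Thus 6593.1 × 1.35962 ≈ 8964.1 PS.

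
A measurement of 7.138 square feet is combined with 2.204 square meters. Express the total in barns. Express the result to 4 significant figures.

2.867 × 10^28 barn

7.138 ft² = 6.63142 × 10^27 barn and 2.204 m² = 2.20400 × 10^28 barn.
6.63142 × 10^27 + 2.20400 × 10^28 ≈ 2.867 × 10^28 barn.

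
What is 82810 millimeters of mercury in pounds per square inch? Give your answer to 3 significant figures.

1 mmHg = 0.0193368 psi.
Then 82810 × 0.0193368 ≈ 1600 psi.

1600 psi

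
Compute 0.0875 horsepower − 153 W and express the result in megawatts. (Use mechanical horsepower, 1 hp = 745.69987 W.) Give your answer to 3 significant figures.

0.0875 hp = 6.52487e-5 MW and 153 W = 0.000153000 MW.
6.52487e-5 − 0.000153000 ≈ -8.78e-5 MW.

-8.78e-5 megawatts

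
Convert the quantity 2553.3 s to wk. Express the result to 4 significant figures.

0.004222 wk

1 second = 1.65344 × 10^-6 weeks.
Then 2553.3 × 1.65344 × 10^-6 ≈ 0.004222 wk.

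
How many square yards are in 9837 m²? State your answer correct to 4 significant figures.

1 m² = 1.19599 yd².
9837 × 1.19599 ≈ 11760 yd².

11760 square yards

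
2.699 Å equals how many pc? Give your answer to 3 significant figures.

8.75 × 10^-27 pc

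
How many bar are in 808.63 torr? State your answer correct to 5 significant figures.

1 torr = 0.00133322 bar.
808.63 × 0.00133322 ≈ 1.0781 bar.

1.0781 bar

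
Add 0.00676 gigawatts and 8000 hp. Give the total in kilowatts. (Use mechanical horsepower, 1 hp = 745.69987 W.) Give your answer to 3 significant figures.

0.00676 GW = 6760.00 kW and 8000 hp = 5965.60 kW.
6760.00 + 5965.60 ≈ 12700 kW.

12700 kilowatts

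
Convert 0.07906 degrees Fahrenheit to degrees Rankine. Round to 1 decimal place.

459.7 degrees Rankine

°R = °F + 459.67.
Applying the formula gives 459.7 °R.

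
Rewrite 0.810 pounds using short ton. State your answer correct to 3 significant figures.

1 pound = 0.000500000 short ton.
So 0.810 × 0.000500000 ≈ 0.000405 short ton.

0.000405 short ton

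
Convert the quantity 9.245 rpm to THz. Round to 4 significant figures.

1 revolution per minute = 1.66667 × 10^-14 THz.
So 9.245 × 1.66667 × 10^-14 ≈ 1.541 × 10^-13 THz.

1.541 × 10^-13 THz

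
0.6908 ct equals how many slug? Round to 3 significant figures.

1 carat = 1.37044 × 10^-5 slug.
0.6908 × 1.37044 × 10^-5 ≈ 9.47 × 10^-6 slug.

9.47 × 10^-6 slug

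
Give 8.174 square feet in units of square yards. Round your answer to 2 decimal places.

0.91 yd²

1 ft² = 0.111111 square yards.
8.174 × 0.111111 ≈ 0.91 yd².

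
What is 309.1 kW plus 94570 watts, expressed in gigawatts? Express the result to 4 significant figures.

0.0004037 GW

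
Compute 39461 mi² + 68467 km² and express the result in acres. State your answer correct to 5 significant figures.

39461 mi² = 2.52550 × 10^7 acre and 68467 km² = 1.69186 × 10^7 acre.
2.52550 × 10^7 + 1.69186 × 10^7 ≈ 4.2174 × 10^7 acre.

4.2174 × 10^7 acres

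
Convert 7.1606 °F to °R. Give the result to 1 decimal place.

466.8 °R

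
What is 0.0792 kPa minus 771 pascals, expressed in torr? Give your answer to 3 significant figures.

0.0792 kPa = 0.594049 torr and 771 Pa = 5.78298 torr.
0.594049 − 5.78298 ≈ -5.19 torr.

-5.19 torr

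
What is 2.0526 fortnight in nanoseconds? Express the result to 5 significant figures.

1 fortnight = 1.20960e+15 ns.
2.0526 × 1.20960e+15 ≈ 2.4828e+15 ns.

2.4828e+15 nanoseconds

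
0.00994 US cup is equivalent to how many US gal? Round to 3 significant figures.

0.000621 US gal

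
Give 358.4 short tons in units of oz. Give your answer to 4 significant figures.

1.147 × 10^7 ounces

1 short ton = 32000.0 ounces.
Then 358.4 × 32000.0 ≈ 1.147 × 10^7 oz.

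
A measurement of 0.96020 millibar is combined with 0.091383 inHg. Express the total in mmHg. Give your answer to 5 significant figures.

3.0413 millimeters of mercury

0.96020 mbar = 0.720209 mmHg and 0.091383 inHg = 2.32113 mmHg.
0.720209 + 2.32113 ≈ 3.0413 mmHg.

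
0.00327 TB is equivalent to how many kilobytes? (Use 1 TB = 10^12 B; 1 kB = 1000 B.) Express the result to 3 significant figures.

1 TB = 1.00000 × 10^9 kilobytes.
0.00327 × 1.00000 × 10^9 ≈ 3.27 × 10^6 kB.

3.27 × 10^6 kB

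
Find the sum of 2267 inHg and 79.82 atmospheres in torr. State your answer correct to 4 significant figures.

118200 torr

2267 inHg = 57581.8 torr and 79.82 atm = 60663.2 torr.
57581.8 + 60663.2 ≈ 118200 torr.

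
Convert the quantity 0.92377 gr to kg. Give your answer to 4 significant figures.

5.986e-5 kg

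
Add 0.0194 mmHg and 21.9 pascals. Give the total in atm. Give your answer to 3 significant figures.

0.000242 atm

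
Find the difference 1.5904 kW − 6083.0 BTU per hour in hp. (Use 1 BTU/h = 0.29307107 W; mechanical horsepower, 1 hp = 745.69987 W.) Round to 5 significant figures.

-0.25795 hp

1.5904 kW = 2.13276 hp and 6083.0 BTU/h = 2.39071 hp.
2.13276 − 2.39071 ≈ -0.25795 hp.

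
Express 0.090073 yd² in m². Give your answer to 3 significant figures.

0.0753 square meters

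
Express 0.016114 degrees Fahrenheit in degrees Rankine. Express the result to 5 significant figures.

°R = °F + 459.67.
Applying the formula gives 459.69 °R.

459.69 degrees Rankine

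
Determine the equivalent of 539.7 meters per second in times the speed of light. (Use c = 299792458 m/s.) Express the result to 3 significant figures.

1 m/s = 3.33564 × 10^-9 times the speed of light.
So 539.7 × 3.33564 × 10^-9 ≈ 1.80 × 10^-6 c.

1.80 × 10^-6 times the speed of light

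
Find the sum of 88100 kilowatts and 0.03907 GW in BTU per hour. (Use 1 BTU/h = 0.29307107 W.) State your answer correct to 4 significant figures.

88100 kW = 3.00610 × 10^8 BTU/h and 0.03907 GW = 1.33312 × 10^8 BTU/h.
3.00610 × 10^8 + 1.33312 × 10^8 ≈ 4.339 × 10^8 BTU/h.

4.339 × 10^8 BTU per hour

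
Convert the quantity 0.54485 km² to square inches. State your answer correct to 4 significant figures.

8.445e+8 in²

1 square kilometer = 1.55000e+9 in².
Thus 0.54485 × 1.55000e+9 ≈ 8.445e+8 in².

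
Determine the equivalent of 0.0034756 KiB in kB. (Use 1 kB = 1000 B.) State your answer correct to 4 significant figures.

1 KiB = 1.02400 kilobytes.
0.0034756 × 1.02400 ≈ 0.003559 kB.

0.003559 kilobytes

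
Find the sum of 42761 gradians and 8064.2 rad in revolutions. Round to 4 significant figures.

1390 rev

42761 grad = 106.9025 rev and 8064.2 rad = 1283.457 rev.
106.9025 + 1283.457 ≈ 1390 rev.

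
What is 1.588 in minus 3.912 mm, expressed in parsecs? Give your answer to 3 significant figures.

1.588 in = 1.30717 × 10^-18 pc and 3.912 mm = 1.26779 × 10^-19 pc.
1.30717 × 10^-18 − 1.26779 × 10^-19 ≈ 1.18 × 10^-18 pc.

1.18 × 10^-18 pc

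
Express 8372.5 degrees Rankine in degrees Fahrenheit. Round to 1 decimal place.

7912.8 °F

°R = °F + 459.67.
Applying the formula gives 7912.8 °F.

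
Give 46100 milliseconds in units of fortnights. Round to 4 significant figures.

1 millisecond = 8.26720 × 10^-10 fortnight.
Thus 46100 × 8.26720 × 10^-10 ≈ 3.811 × 10^-5 fortnight.

3.811 × 10^-5 fortnight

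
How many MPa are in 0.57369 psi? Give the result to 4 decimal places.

0.0040 MPa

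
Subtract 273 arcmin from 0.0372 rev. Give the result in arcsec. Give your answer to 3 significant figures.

0.0372 rev = 48211.2 arcsec and 273 arcmin = 16380.0 arcsec.
48211.2 − 16380.0 ≈ 31800 arcsec.

31800 arcseconds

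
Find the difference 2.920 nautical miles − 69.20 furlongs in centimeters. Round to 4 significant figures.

-851300 cm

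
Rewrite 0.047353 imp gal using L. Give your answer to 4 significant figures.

0.2153 L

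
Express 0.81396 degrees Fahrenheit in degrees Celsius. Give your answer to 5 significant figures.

-17.326 °C

°C = (°F − 32) × 5/9.
Applying the formula gives -17.326 °C.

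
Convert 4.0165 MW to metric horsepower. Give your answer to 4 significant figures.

1 MW = 1359.62 PS.
So 4.0165 × 1359.62 ≈ 5461 PS.

5461 PS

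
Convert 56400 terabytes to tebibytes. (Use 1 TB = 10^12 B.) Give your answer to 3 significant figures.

51300 TiB

1 terabyte = 0.909495 tebibytes.
So 56400 × 0.909495 ≈ 51300 TiB.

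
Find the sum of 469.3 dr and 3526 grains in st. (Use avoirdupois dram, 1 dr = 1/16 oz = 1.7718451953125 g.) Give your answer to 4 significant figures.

469.3 dr = 0.130943 st and 3526 gr = 0.0359796 st.
0.130943 + 0.0359796 ≈ 0.1669 st.

0.1669 st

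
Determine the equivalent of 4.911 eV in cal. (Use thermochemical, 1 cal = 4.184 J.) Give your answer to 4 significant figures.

1.881 × 10^-19 calories

1 electronvolt = 3.82929 × 10^-20 calories.
Then 4.911 × 3.82929 × 10^-20 ≈ 1.881 × 10^-19 cal.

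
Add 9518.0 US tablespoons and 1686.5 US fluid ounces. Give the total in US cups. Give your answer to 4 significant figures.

9518.0 US tbsp = 594.8750 US cup and 1686.5 US fl oz = 210.8125 US cup.
594.8750 + 210.8125 ≈ 805.7 US cup.

805.7 US cups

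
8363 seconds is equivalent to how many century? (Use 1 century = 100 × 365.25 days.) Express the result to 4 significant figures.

1 second = 3.16881e-10 centuries.
8363 × 3.16881e-10 ≈ 2.650e-6 century.

2.650e-6 century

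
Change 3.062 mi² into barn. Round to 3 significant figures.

1 mi² = 2.58999 × 10^34 barn.
Thus 3.062 × 2.58999 × 10^34 ≈ 7.93 × 10^34 barn.

7.93 × 10^34 barn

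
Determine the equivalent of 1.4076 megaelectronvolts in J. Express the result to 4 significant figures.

1 megaelectronvolt = 1.60218e-13 J.
1.4076 × 1.60218e-13 ≈ 2.255e-13 J.

2.255e-13 J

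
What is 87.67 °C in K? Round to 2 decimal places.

360.82 K

K = °C + 273.15.
Applying the formula gives 360.82 K.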